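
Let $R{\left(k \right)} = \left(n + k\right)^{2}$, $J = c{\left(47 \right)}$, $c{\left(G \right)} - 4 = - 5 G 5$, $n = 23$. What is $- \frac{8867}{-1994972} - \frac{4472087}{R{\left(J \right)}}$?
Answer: $- \frac{318214374707}{93899342096} \approx -3.3889$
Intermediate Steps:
$c{\left(G \right)} = 4 - 25 G$ ($c{\left(G \right)} = 4 + - 5 G 5 = 4 - 25 G$)
$J = -1171$ ($J = 4 - 1175 = -1171$)
$R{\left(k \right)} = \left(23 + k\right)^{2}$
$- \frac{8867}{-1994972} - \frac{4472087}{R{\left(J \right)}} = - \frac{8867}{-1994972} - \frac{4472087}{\left(23 - 1171\right)^{2}} = \left(-8867\right) \left(- \frac{1}{1994972}\right) - \frac{4472087}{\left(-1148\right)^{2}} = \frac{8867}{1994972} - \frac{4472087}{1317904} = - \frac{318214374707}{93899342096}$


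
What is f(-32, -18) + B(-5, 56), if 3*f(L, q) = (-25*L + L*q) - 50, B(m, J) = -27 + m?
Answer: 410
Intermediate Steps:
f(L, q) = -50/3 - 25*L/3 + L*q/3 (f(L, q) = ((-25*L + L*q) - 50)/3 = (-50 - 25*L + L*q)/3 = -50/3 - 25*L/3 + L*q/3)
f(-32, -18) + B(-5, 56) = (-50/3 - 25/3*(-32) + (1/3)*(-32)*(-18)) + (-27 - 5) = (-50/3 + 800/3 + 192) - 32 = 442 - 32 = 410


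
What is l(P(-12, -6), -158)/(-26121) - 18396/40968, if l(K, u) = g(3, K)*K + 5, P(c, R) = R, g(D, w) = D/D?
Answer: -13346693/29725698 ≈ -0.44900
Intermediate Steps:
g(D, w) = 1
l(K, u) = 5 + K (l(K, u) = 1*K + 5 = K + 5 = 5 + K)
l(P(-12, -6), -158)/(-26121) - 18396/40968 = (5 - 6)/(-26121) - 18396/40968 = -1*(-1/26121) - 18396*1/40968 = 1/26121 - 511/1138 = -13346693/29725698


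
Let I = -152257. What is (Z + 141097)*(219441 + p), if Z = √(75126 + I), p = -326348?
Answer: -15084256979 - 106907*I*√77131 ≈ -1.5084e+10 - 2.9691e+7*I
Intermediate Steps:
Z = I*√77131 (Z = √(75126 - 152257) = √(-77131) = I*√77131 ≈ 277.72*I)
(Z + 141097)*(219441 + p) = (I*√77131 + 141097)*(219441 - 326348) = (141097 + I*√77131)*(-106907) = -15084256979 - 106907*I*√77131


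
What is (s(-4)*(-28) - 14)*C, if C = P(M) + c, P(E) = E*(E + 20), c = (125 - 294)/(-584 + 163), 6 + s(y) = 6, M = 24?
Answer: -6226430/421 ≈ -14790.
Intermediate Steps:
s(y) = 0 (s(y) = -6 + 6 = 0)
c = 169/421 (c = -169/(-421) = -169*(-1/421) = 169/421 ≈ 0.40143)
P(E) = E*(20 + E)
C = 444745/421 (C = 24*(20 + 24) + 169/421 = 24*44 + 169/421 = 1056 + 169/421 = 444745/421 ≈ 1056.4)
(s(-4)*(-28) - 14)*C = (0*(-28) - 14)*(444745/421) = (0 - 14)*(444745/421) = -14*444745/421 = -6226430/421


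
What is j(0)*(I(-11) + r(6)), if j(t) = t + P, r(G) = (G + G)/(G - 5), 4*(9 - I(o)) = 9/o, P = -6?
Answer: -2799/22 ≈ -127.23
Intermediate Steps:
I(o) = 9 - 9/(4*o)
r(G) = 2*G/(-5 + G) (r(G) = (2*G)/(-5 + G) = 2*G/(-5 + G))
j(t) = -6 + t (j(t) = t - 6 = -6 + t)
j(0)*(I(-11) + r(6)) = (-6 + 0)*((9 - 9/4/(-11)) + 2*6/(-5 + 6)) = -6*((9 - 9/4*(-1/11)) + 2*6/1) = -6*((9 + 9/44) + 2*6*1) = -6*(405/44 + 12) = -6*933/44 = -2799/22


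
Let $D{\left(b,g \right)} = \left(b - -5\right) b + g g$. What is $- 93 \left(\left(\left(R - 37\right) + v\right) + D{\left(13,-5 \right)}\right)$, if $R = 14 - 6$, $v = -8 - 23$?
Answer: $-18507$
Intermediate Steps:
$v = -31$ ($v = -8 - 23 = -31$)
$D{\left(b,g \right)} = g^{2} + b \left(5 + b\right)$ ($D{\left(b,g \right)} = \left(b + 5\right) b + g^{2} = \left(5 + b\right) b + g^{2} = b \left(5 + b\right) + g^{2} = g^{2} + b \left(5 + b\right)$)
$R = 8$
$- 93 \left(\left(\left(R - 37\right) + v\right) + D{\left(13,-5 \right)}\right) = - 93 \left(\left(\left(8 - 37\right) - 31\right) + \left(13^{2} + \left(-5\right)^{2} + 5 \cdot 13\right)\right) = - 93 \left(\left(-29 - 31\right) + \left(169 + 25 + 65\right)\right) = - 93 \left(-60 + 259\right) = \left(-93\right) 199 = -18507$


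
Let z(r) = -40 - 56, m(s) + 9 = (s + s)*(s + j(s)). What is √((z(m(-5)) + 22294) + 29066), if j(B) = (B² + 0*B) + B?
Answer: 24*√89 ≈ 226.42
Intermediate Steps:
j(B) = B + B² (j(B) = (B² + 0) + B = B² + B = B + B²)
m(s) = -9 + 2*s*(s + s*(1 + s)) (m(s) = -9 + (s + s)*(s + s*(1 + s)) = -9 + (2*s)*(s + s*(1 + s)) = -9 + 2*s*(s + s*(1 + s)))
z(r) = -96
√((z(m(-5)) + 22294) + 29066) = √((-96 + 22294) + 29066) = √(22198 + 29066) = √51264 = 24*√89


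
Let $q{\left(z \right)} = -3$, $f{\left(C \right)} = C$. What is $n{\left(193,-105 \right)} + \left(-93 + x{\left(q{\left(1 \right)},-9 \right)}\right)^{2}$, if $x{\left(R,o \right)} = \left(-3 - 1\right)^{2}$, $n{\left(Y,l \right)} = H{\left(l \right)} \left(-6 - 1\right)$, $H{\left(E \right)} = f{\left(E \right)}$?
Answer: $6664$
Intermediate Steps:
$H{\left(E \right)} = E$
$n{\left(Y,l \right)} = - 7 l$ ($n{\left(Y,l \right)} = l \left(-6 - 1\right) = l \left(-7\right) = - 7 l$)
$x{\left(R,o \right)} = 16$ ($x{\left(R,o \right)} = \left(-4\right)^{2} = 16$)
$n{\left(193,-105 \right)} + \left(-93 + x{\left(q{\left(1 \right)},-9 \right)}\right)^{2} = \left(-7\right) \left(-105\right) + \left(-93 + 16\right)^{2} = 735 + \left(-77\right)^{2} = 735 + 5929 = 6664$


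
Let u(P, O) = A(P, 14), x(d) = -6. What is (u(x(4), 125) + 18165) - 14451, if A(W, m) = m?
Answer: 3728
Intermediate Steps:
u(P, O) = 14
(u(x(4), 125) + 18165) - 14451 = (14 + 18165) - 14451 = 18179 - 14451 = 3728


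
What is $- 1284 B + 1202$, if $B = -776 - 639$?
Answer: $1818062$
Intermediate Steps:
$B = -1415$ ($B = -776 - 639 = -1415$)
$- 1284 B + 1202 = \left(-1284\right) \left(-1415\right) + 1202 = 1816860 + 1202 = 1818062$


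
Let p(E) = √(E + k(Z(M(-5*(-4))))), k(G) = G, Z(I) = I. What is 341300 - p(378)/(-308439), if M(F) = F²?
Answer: 341300 + √778/308439 ≈ 3.4130e+5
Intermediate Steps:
p(E) = √(400 + E) (p(E) = √(E + (-5*(-4))²) = √(E + 20²) = √(E + 400) = √(400 + E))
341300 - p(378)/(-308439) = 341300 - √(400 + 378)/(-308439) = 341300 - √778*(-1)/308439 = 341300 - (-1)*√778/308439 = 341300 + √778/308439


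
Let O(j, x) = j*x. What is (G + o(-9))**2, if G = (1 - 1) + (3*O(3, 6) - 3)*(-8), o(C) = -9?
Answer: 173889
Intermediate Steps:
G = -408 (G = (1 - 1) + (3*(3*6) - 3)*(-8) = 0 + (3*18 - 3)*(-8) = 0 + (54 - 3)*(-8) = 0 + 51*(-8) = 0 - 408 = -408)
(G + o(-9))**2 = (-408 - 9)**2 = (-417)**2 = 173889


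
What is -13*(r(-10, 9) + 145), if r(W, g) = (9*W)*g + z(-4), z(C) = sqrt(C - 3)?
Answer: 8645 - 13*I*sqrt(7) ≈ 8645.0 - 34.395*I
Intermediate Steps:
z(C) = sqrt(-3 + C)
r(W, g) = I*sqrt(7) + 9*W*g (r(W, g) = (9*W)*g + sqrt(-3 - 4) = 9*W*g + sqrt(-7) = 9*W*g + I*sqrt(7) = I*sqrt(7) + 9*W*g)
-13*(r(-10, 9) + 145) = -13*((I*sqrt(7) + 9*(-10)*9) + 145) = -13*((I*sqrt(7) - 810) + 145) = -13*((-810 + I*sqrt(7)) + 145) = -13*(-665 + I*sqrt(7)) = 8645 - 13*I*sqrt(7)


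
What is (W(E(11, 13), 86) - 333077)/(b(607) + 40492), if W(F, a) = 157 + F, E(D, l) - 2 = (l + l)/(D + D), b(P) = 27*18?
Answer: -523155/64394 ≈ -8.1243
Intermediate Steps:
b(P) = 486
E(D, l) = 2 + l/D (E(D, l) = 2 + (l + l)/(D + D) = 2 + (2*l)/((2*D)) = 2 + (2*l)*(1/(2*D)) = 2 + l/D)
(W(E(11, 13), 86) - 333077)/(b(607) + 40492) = ((157 + (2 + 13/11)) - 333077)/(486 + 40492) = ((157 + (2 + 13*(1/11))) - 333077)/40978 = ((157 + (2 + 13/11)) - 333077)*(1/40978) = ((157 + 35/11) - 333077)*(1/40978) = (1762/11 - 333077)*(1/40978) = -3662085/11*1/40978 = -523155/64394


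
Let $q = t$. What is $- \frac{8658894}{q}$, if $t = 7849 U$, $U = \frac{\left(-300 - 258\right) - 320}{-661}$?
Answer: $- \frac{2861764467}{3445711} \approx -830.53$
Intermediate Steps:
$U = \frac{878}{661}$ ($U = \left(-558 - 320\right) \left(- \frac{1}{661}\right) = \left(-878\right) \left(- \frac{1}{661}\right) = \frac{878}{661} \approx 1.3283$)
$t = \frac{6891422}{661}$ ($t = 7849 \cdot \frac{878}{661} = \frac{6891422}{661} \approx 10426.0$)
$q = \frac{6891422}{661} \approx 10426.0$
$- \frac{8658894}{q} = - \frac{8658894}{\frac{6891422}{661}} = \left(-8658894\right) \frac{661}{6891422} = - \frac{2861764467}{3445711}$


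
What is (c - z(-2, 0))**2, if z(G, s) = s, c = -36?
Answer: 1296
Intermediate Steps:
(c - z(-2, 0))**2 = (-36 - 1*0)**2 = (-36 + 0)**2 = (-36)**2 = 1296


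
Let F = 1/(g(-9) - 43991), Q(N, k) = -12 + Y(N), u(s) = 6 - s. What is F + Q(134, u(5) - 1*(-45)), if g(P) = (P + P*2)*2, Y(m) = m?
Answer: 5373489/44045 ≈ 122.00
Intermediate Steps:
Q(N, k) = -12 + N
g(P) = 6*P (g(P) = (P + 2*P)*2 = (3*P)*2 = 6*P)
F = -1/44045 (F = 1/(6*(-9) - 43991) = 1/(-54 - 43991) = 1/(-44045) = -1/44045 ≈ -2.2704e-5)
F + Q(134, u(5) - 1*(-45)) = -1/44045 + (-12 + 134) = -1/44045 + 122 = 5373489/44045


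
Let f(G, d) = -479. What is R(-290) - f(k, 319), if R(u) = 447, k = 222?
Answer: 926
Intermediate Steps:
R(-290) - f(k, 319) = 447 - 1*(-479) = 447 + 479 = 926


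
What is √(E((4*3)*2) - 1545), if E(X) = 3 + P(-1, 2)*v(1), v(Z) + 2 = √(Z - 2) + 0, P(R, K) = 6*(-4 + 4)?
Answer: I*√1542 ≈ 39.268*I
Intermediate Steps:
P(R, K) = 0 (P(R, K) = 6*0 = 0)
v(Z) = -2 + √(-2 + Z) (v(Z) = -2 + (√(Z - 2) + 0) = -2 + (√(-2 + Z) + 0) = -2 + √(-2 + Z))
E(X) = 3 (E(X) = 3 + 0*(-2 + √(-2 + 1)) = 3 + 0*(-2 + √(-1)) = 3 + 0*(-2 + I) = 3 + 0 = 3)
√(E((4*3)*2) - 1545) = √(3 - 1545) = √(-1542) = I*√1542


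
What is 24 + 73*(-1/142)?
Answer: 3335/142 ≈ 23.486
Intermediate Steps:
24 + 73*(-1/142) = 24 - 73/142 = 3335/142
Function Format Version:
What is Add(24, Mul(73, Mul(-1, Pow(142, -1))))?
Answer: Rational(3335, 142) ≈ 23.486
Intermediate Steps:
Add(24, Mul(73, Mul(-1, Pow(142, -1)))) = Add(24, Mul(73, Mul(-1, Rational(1, 142)))) = Add(24, Mul(73, Rational(-1, 142))) = Add(24, Rational(-73, 142)) = Rational(3335, 142)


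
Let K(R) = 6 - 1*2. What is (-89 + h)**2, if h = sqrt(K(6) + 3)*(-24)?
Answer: 11953 + 4272*sqrt(7) ≈ 23256.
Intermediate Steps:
K(R) = 4 (K(R) = 6 - 2 = 4)
h = -24*sqrt(7) (h = sqrt(4 + 3)*(-24) = sqrt(7)*(-24) = -24*sqrt(7) ≈ -63.498)
(-89 + h)**2 = (-89 - 24*sqrt(7))**2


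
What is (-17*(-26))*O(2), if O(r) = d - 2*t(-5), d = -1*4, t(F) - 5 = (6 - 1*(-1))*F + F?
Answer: 29172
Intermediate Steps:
t(F) = 5 + 8*F (t(F) = 5 + ((6 - 1*(-1))*F + F) = 5 + ((6 + 1)*F + F) = 5 + (7*F + F) = 5 + 8*F)
d = -4
O(r) = 66 (O(r) = -4 - 2*(5 + 8*(-5)) = -4 - 2*(5 - 40) = -4 - 2*(-35) = -4 + 70 = 66)
(-17*(-26))*O(2) = -17*(-26)*66 = 442*66 = 29172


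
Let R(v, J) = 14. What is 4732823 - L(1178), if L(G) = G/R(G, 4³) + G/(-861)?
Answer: 4074889334/861 ≈ 4.7327e+6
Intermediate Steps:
L(G) = 121*G/1722 (L(G) = G/14 + G/(-861) = G*(1/14) + G*(-1/861) = G/14 - G/861 = 121*G/1722)
4732823 - L(1178) = 4732823 - 121*1178/1722 = 4732823 - 1*71269/861 = 4732823 - 71269/861 = 4074889334/861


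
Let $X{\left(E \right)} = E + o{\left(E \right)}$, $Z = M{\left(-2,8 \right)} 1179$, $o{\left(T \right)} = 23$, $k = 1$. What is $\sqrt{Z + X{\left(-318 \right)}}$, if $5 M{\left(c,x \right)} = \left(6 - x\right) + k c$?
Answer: $\frac{i \sqrt{30955}}{5} \approx 35.188 i$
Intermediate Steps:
$M{\left(c,x \right)} = \frac{6}{5} - \frac{x}{5} + \frac{c}{5}$ ($M{\left(c,x \right)} = \frac{\left(6 - x\right) + 1 c}{5} = \frac{\left(6 - x\right) + c}{5} = \frac{6 + c - x}{5} = \frac{6}{5} - \frac{x}{5} + \frac{c}{5}$)
$Z = - \frac{4716}{5}$ ($Z = \left(\frac{6}{5} - \frac{8}{5} + \frac{1}{5} \left(-2\right)\right) 1179 = \left(\frac{6}{5} - \frac{8}{5} - \frac{2}{5}\right) 1179 = \left(- \frac{4}{5}\right) 1179 = - \frac{4716}{5} \approx -943.2$)
$X{\left(E \right)} = 23 + E$ ($X{\left(E \right)} = E + 23 = 23 + E$)
$\sqrt{Z + X{\left(-318 \right)}} = \sqrt{- \frac{4716}{5} + \left(23 - 318\right)} = \sqrt{- \frac{4716}{5} - 295} = \sqrt{- \frac{6191}{5}} = \frac{i \sqrt{30955}}{5}$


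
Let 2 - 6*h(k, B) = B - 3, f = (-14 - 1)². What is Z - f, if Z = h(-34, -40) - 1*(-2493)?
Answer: 4551/2 ≈ 2275.5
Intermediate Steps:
f = 225 (f = (-15)² = 225)
h(k, B) = ⅚ - B/6 (h(k, B) = ⅓ - (B - 3)/6 = ⅓ - (-3 + B)/6 = ⅓ + (½ - B/6) = ⅚ - B/6)
Z = 5001/2 (Z = (⅚ - ⅙*(-40)) - 1*(-2493) = (⅚ + 20/3) + 2493 = 15/2 + 2493 = 5001/2 ≈ 2500.5)
Z - f = 5001/2 - 1*225 = 5001/2 - 225 = 4551/2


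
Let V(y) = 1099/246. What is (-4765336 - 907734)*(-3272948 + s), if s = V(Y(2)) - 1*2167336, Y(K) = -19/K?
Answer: 3796159652729275/123 ≈ 3.0863e+13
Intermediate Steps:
V(y) = 1099/246 (V(y) = 1099*(1/246) = 1099/246)
s = -533163557/246 (s = 1099/246 - 1*2167336 = 1099/246 - 2167336 = -533163557/246 ≈ -2.1673e+6)
(-4765336 - 907734)*(-3272948 + s) = (-4765336 - 907734)*(-3272948 - 533163557/246) = -5673070*(-1338308765/246) = 3796159652729275/123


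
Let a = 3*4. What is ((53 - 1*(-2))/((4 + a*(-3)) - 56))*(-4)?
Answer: 5/2 ≈ 2.5000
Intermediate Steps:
a = 12
((53 - 1*(-2))/((4 + a*(-3)) - 56))*(-4) = ((53 - 1*(-2))/((4 + 12*(-3)) - 56))*(-4) = ((53 + 2)/((4 - 36) - 56))*(-4) = (55/(-32 - 56))*(-4) = (55/(-88))*(-4) = (55*(-1/88))*(-4) = -5/8*(-4) = 5/2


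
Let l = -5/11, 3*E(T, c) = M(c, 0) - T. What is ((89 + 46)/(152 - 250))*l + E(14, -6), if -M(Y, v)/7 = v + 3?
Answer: -35705/3234 ≈ -11.041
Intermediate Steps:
M(Y, v) = -21 - 7*v (M(Y, v) = -7*(v + 3) = -7*(3 + v) = -21 - 7*v)
E(T, c) = -7 - T/3 (E(T, c) = ((-21 - 7*0) - T)/3 = ((-21 + 0) - T)/3 = (-21 - T)/3 = -7 - T/3)
l = -5/11 (l = (1/11)*(-5) = -5/11 ≈ -0.45455)
((89 + 46)/(152 - 250))*l + E(14, -6) = ((89 + 46)/(152 - 250))*(-5/11) + (-7 - 1/3*14) = (135/(-98))*(-5/11) + (-7 - 14/3) = (135*(-1/98))*(-5/11) - 35/3 = -135/98*(-5/11) - 35/3 = 675/1078 - 35/3 = -35705/3234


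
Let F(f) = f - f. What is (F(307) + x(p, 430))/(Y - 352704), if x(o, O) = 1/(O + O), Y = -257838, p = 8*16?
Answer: -1/525066120 ≈ -1.9045e-9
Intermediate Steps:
F(f) = 0
p = 128
x(o, O) = 1/(2*O)
(F(307) + x(p, 430))/(Y - 352704) = (0 + (½)/430)/(-257838 - 352704) = (0 + (½)*(1/430))/(-610542) = (0 + 1/860)*(-1/610542) = (1/860)*(-1/610542) = -1/525066120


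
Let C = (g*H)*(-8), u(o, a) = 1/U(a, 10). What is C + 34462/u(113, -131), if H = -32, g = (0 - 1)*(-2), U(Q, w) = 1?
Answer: 34974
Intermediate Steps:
g = 2 (g = -1*(-2) = 2)
u(o, a) = 1 (u(o, a) = 1/1 = 1)
C = 512 (C = (2*(-32))*(-8) = -64*(-8) = 512)
C + 34462/u(113, -131) = 512 + 34462/1 = 512 + 34462*1 = 512 + 34462 = 34974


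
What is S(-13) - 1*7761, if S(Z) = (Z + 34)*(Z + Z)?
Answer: -8307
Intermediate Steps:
S(Z) = 2*Z*(34 + Z) (S(Z) = (34 + Z)*(2*Z) = 2*Z*(34 + Z))
S(-13) - 1*7761 = 2*(-13)*(34 - 13) - 1*7761 = 2*(-13)*21 - 7761 = -546 - 7761 = -8307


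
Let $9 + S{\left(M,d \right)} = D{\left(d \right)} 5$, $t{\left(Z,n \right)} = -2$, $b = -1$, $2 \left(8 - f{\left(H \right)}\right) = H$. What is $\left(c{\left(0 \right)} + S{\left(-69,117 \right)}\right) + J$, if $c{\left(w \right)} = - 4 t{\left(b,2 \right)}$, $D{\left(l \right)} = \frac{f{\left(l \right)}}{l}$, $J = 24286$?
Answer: $\frac{5682185}{234} \approx 24283.0$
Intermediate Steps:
$f{\left(H \right)} = 8 - \frac{H}{2}$
$D{\left(l \right)} = \frac{8 - \frac{l}{2}}{l}$
$c{\left(w \right)} = 8$ ($c{\left(w \right)} = \left(-4\right) \left(-2\right) = 8$)
$S{\left(M,d \right)} = -9 + \frac{5 \left(16 - d\right)}{2 d}$ ($S{\left(M,d \right)} = -9 + \frac{16 - d}{2 d} 5 = -9 + \frac{5 \left(16 - d\right)}{2 d}$)
$\left(c{\left(0 \right)} + S{\left(-69,117 \right)}\right) + J = \left(8 - \left(\frac{23}{2} - \frac{40}{117}\right)\right) + 24286 = \left(8 + \left(- \frac{23}{2} + 40 \cdot \frac{1}{117}\right)\right) + 24286 = \left(8 + \left(- \frac{23}{2} + \frac{40}{117}\right)\right) + 24286 = \left(8 - \frac{2611}{234}\right) + 24286 = - \frac{739}{234} + 24286 = \frac{5682185}{234}$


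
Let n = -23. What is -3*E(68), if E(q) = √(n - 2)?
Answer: -15*I ≈ -15.0*I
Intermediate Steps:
E(q) = 5*I (E(q) = √(-23 - 2) = √(-25) = 5*I)
-3*E(68) = -15*I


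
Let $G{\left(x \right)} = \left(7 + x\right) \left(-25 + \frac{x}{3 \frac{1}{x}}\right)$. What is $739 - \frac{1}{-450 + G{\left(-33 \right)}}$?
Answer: $\frac{6826883}{9238} \approx 739.0$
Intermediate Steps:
$G{\left(x \right)} = \left(-25 + \frac{x^{2}}{3}\right) \left(7 + x\right)$ ($G{\left(x \right)} = \left(7 + x\right) \left(-25 + x \frac{x}{3}\right) = \left(7 + x\right) \left(-25 + \frac{x^{2}}{3}\right) = \left(-25 + \frac{x^{2}}{3}\right) \left(7 + x\right)$)
$739 - \frac{1}{-450 + G{\left(-33 \right)}} = 739 - \frac{1}{-450 + \left(-175 - -825 + \frac{\left(-33\right)^{3}}{3} + \frac{7 \left(-33\right)^{2}}{3}\right)} = 739 - \frac{1}{-450 + \left(-175 + 825 + \frac{1}{3} \left(-35937\right) + \frac{7}{3} \cdot 1089\right)} = 739 - \frac{1}{-450 + \left(-175 + 825 - 11979 + 2541\right)} = 739 - \frac{1}{-450 - 8788} = 739 - \frac{1}{-9238} = 739 - - \frac{1}{9238} = 739 + \frac{1}{9238} = \frac{6826883}{9238}$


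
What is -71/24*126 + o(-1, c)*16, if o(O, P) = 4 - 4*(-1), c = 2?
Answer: -979/4 ≈ -244.75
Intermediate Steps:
o(O, P) = 8 (o(O, P) = 4 + 4 = 8)
-71/24*126 + o(-1, c)*16 = -71/24*126 + 8*16 = -71*1/24*126 + 128 = -71/24*126 + 128 = -1491/4 + 128 = -979/4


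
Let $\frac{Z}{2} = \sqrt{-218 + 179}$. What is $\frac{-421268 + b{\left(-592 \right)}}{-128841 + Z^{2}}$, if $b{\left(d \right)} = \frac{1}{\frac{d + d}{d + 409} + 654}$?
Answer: $\frac{50916977905}{15591351402} \approx 3.2657$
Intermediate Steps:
$Z = 2 i \sqrt{39}$ ($Z = 2 \sqrt{-218 + 179} = 2 \sqrt{-39} = 2 i \sqrt{39} \approx 12.49 i$)
$b{\left(d \right)} = \frac{1}{654 + \frac{2 d}{409 + d}}$ ($b{\left(d \right)} = \frac{1}{\frac{2 d}{409 + d} + 654} = \frac{1}{654 + \frac{2 d}{409 + d}}$)
$\frac{-421268 + b{\left(-592 \right)}}{-128841 + Z^{2}} = \frac{-421268 + \frac{409 - 592}{2 \left(133743 + 328 \left(-592\right)\right)}}{-128841 + \left(2 i \sqrt{39}\right)^{2}} = \frac{-421268 + \frac{1}{2} \frac{1}{133743 - 194176} \left(-183\right)}{-128841 - 156} = \frac{-421268 + \frac{1}{2} \frac{1}{-60433} \left(-183\right)}{-128997} = \left(-421268 + \frac{1}{2} \left(- \frac{1}{60433}\right) \left(-183\right)\right) \left(- \frac{1}{128997}\right) = \left(-421268 + \frac{183}{120866}\right) \left(- \frac{1}{128997}\right) = \left(- \frac{50916977905}{120866}\right) \left(- \frac{1}{128997}\right) = \frac{50916977905}{15591351402}$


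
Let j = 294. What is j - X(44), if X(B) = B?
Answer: 250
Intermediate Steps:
j - X(44) = 294 - 1*44 = 294 - 44 = 250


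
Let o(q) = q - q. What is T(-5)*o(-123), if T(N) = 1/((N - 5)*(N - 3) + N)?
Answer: 0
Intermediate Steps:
o(q) = 0
T(N) = 1/(N + (-5 + N)*(-3 + N)) (T(N) = 1/((-5 + N)*(-3 + N) + N) = 1/(N + (-5 + N)*(-3 + N)))
T(-5)*o(-123) = 0/(15 + (-5)² - 7*(-5)) = 0/(15 + 25 + 35) = 0/75 = (1/75)*0 = 0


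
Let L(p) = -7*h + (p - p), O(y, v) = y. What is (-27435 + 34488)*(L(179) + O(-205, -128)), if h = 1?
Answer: -1495236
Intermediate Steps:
L(p) = -7 (L(p) = -7*1 + (p - p) = -7 + 0 = -7)
(-27435 + 34488)*(L(179) + O(-205, -128)) = (-27435 + 34488)*(-7 - 205) = 7053*(-212) = -1495236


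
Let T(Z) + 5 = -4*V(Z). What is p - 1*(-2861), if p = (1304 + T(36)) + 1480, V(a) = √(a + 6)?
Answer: 5640 - 4*√42 ≈ 5614.1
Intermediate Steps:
V(a) = √(6 + a)
T(Z) = -5 - 4*√(6 + Z)
p = 2779 - 4*√42 (p = (1304 + (-5 - 4*√(6 + 36))) + 1480 = (1304 + (-5 - 4*√42)) + 1480 = (1299 - 4*√42) + 1480 = 2779 - 4*√42 ≈ 2753.1)
p - 1*(-2861) = (2779 - 4*√42) - 1*(-2861) = (2779 - 4*√42) + 2861 = 5640 - 4*√42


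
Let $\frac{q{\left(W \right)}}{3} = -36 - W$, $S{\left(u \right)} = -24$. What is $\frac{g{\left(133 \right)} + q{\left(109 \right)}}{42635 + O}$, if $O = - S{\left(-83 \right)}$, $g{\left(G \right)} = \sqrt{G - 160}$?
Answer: $- \frac{15}{1471} + \frac{3 i \sqrt{3}}{42659} \approx -0.010197 + 0.00012181 i$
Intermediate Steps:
$q{\left(W \right)} = -108 - 3 W$ ($q{\left(W \right)} = 3 \left(-36 - W\right) = -108 - 3 W$)
$g{\left(G \right)} = \sqrt{-160 + G}$
$O = 24$ ($O = \left(-1\right) \left(-24\right) = 24$)
$\frac{g{\left(133 \right)} + q{\left(109 \right)}}{42635 + O} = \frac{\sqrt{-160 + 133} - 435}{42635 + 24} = \frac{\sqrt{-27} - 435}{42659} = \left(3 i \sqrt{3} - 435\right) \frac{1}{42659} = \left(-435 + 3 i \sqrt{3}\right) \frac{1}{42659} = - \frac{15}{1471} + \frac{3 i \sqrt{3}}{42659}$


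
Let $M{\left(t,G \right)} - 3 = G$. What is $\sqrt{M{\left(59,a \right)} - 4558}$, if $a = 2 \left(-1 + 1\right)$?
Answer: $i \sqrt{4555} \approx 67.491 i$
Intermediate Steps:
$a = 0$ ($a = 2 \cdot 0 = 0$)
$M{\left(t,G \right)} = 3 + G$
$\sqrt{M{\left(59,a \right)} - 4558} = \sqrt{\left(3 + 0\right) - 4558} = \sqrt{3 - 4558} = \sqrt{-4555} = i \sqrt{4555}$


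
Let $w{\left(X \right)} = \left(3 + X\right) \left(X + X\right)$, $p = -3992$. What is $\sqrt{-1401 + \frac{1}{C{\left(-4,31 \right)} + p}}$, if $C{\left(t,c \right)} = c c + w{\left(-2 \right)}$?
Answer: $\frac{2 i \sqrt{3226232315}}{3035} \approx 37.43 i$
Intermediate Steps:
$w{\left(X \right)} = 2 X \left(3 + X\right)$ ($w{\left(X \right)} = \left(3 + X\right) 2 X = 2 X \left(3 + X\right)$)
$C{\left(t,c \right)} = -4 + c^{2}$ ($C{\left(t,c \right)} = c c + 2 \left(-2\right) \left(3 - 2\right) = c^{2} + 2 \left(-2\right) 1 = c^{2} - 4 = -4 + c^{2}$)
$\sqrt{-1401 + \frac{1}{C{\left(-4,31 \right)} + p}} = \sqrt{-1401 + \frac{1}{\left(-4 + 31^{2}\right) - 3992}} = \sqrt{-1401 + \frac{1}{\left(-4 + 961\right) - 3992}} = \sqrt{-1401 + \frac{1}{957 - 3992}} = \sqrt{-1401 + \frac{1}{-3035}} = \sqrt{-1401 - \frac{1}{3035}} = \sqrt{- \frac{4252036}{3035}} = \frac{2 i \sqrt{3226232315}}{3035}$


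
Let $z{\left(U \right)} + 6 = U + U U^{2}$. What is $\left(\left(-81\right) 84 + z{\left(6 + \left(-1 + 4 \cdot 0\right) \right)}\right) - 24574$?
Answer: $-31254$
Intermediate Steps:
$z{\left(U \right)} = -6 + U + U^{3}$ ($z{\left(U \right)} = -6 + \left(U + U U^{2}\right) = -6 + \left(U + U^{3}\right) = -6 + U + U^{3}$)
$\left(\left(-81\right) 84 + z{\left(6 + \left(-1 + 4 \cdot 0\right) \right)}\right) - 24574 = \left(\left(-81\right) 84 + \left(-6 + \left(6 + \left(-1 + 4 \cdot 0\right)\right) + \left(6 + \left(-1 + 4 \cdot 0\right)\right)^{3}\right)\right) - 24574 = \left(-6804 + \left(-6 + \left(6 + \left(-1 + 0\right)\right) + \left(6 + \left(-1 + 0\right)\right)^{3}\right)\right) - 24574 = \left(-6804 + \left(-6 + \left(6 - 1\right) + \left(6 - 1\right)^{3}\right)\right) - 24574 = \left(-6804 + \left(-6 + 5 + 5^{3}\right)\right) - 24574 = \left(-6804 + \left(-6 + 5 + 125\right)\right) - 24574 = \left(-6804 + 124\right) - 24574 = -6680 - 24574 = -31254$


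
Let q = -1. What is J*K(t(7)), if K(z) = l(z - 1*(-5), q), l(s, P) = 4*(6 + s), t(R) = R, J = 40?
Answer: 2880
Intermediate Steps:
l(s, P) = 24 + 4*s
K(z) = 44 + 4*z (K(z) = 24 + 4*(z - 1*(-5)) = 24 + 4*(z + 5) = 24 + 4*(5 + z) = 24 + (20 + 4*z) = 44 + 4*z)
J*K(t(7)) = 40*(44 + 4*7) = 40*(44 + 28) = 40*72 = 2880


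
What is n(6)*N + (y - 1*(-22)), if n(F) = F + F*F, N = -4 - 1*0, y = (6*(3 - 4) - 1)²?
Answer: -97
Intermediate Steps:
y = 49 (y = (6*(-1) - 1)² = (-6 - 1)² = (-7)² = 49)
N = -4 (N = -4 + 0 = -4)
n(F) = F + F²
n(6)*N + (y - 1*(-22)) = (6*(1 + 6))*(-4) + (49 - 1*(-22)) = (6*7)*(-4) + (49 + 22) = 42*(-4) + 71 = -168 + 71 = -97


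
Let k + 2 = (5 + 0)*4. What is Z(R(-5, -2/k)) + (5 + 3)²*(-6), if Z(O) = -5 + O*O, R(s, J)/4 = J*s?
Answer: -31109/81 ≈ -384.06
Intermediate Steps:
k = 18 (k = -2 + (5 + 0)*4 = -2 + 5*4 = -2 + 20 = 18)
R(s, J) = 4*J*s (R(s, J) = 4*(J*s) = 4*J*s)
Z(O) = -5 + O²
Z(R(-5, -2/k)) + (5 + 3)²*(-6) = (-5 + (4*(-2/18)*(-5))²) + (5 + 3)²*(-6) = (-5 + (4*(-2*1/18)*(-5))²) + 8²*(-6) = (-5 + (4*(-⅑)*(-5))²) + 64*(-6) = (-5 + (20/9)²) - 384 = (-5 + 400/81) - 384 = -5/81 - 384 = -31109/81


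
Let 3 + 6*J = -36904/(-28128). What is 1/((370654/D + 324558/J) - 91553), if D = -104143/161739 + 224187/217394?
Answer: -80833025445685/23304550405461015833 ≈ -3.4686e-6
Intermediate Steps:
D = 13619717851/35161088166 (D = -104143*1/161739 + 224187*(1/217394) = -104143/161739 + 224187/217394 = 13619717851/35161088166 ≈ 0.38735)
J = -5935/21096 (J = -½ + (-36904/(-28128))/6 = -½ + (-36904*(-1/28128))/6 = -½ + (⅙)*(4613/3516) = -½ + 4613/21096 = -5935/21096 ≈ -0.28133)
1/((370654/D + 324558/J) - 91553) = 1/((370654/(13619717851/35161088166) + 324558/(-5935/21096)) - 91553) = 1/((370654*(35161088166/13619717851) + 324558*(-21096/5935)) - 91553) = 1/((13032597973080564/13619717851 - 6846875568/5935) - 91553) = 1/(-15904044426832217028/80833025445685 - 91553) = 1/(-23304550405461015833/80833025445685) = -80833025445685/23304550405461015833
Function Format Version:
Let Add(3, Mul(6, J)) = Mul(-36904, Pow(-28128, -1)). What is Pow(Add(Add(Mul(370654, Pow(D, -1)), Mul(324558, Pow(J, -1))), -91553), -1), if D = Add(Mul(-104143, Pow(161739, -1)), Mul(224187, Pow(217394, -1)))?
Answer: Rational(-80833025445685, 23304550405461015833) ≈ -3.4686e-6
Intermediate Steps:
D = Rational(13619717851, 35161088166) (D = Add(Mul(-104143, Rational(1, 161739)), Mul(224187, Rational(1, 217394))) = Add(Rational(-104143, 161739), Rational(224187, 217394)) = Rational(13619717851, 35161088166) ≈ 0.38735)
J = Rational(-5935, 21096) (J = Add(Rational(-1, 2), Mul(Rational(1, 6), Mul(-36904, Pow(-28128, -1)))) = Add(Rational(-1, 2), Mul(Rational(1, 6), Mul(-36904, Rational(-1, 28128)))) = Add(Rational(-1, 2), Mul(Rational(1, 6), Rational(4613, 3516))) = Add(Rational(-1, 2), Rational(4613, 21096)) = Rational(-5935, 21096) ≈ -0.28133)
Pow(Add(Add(Mul(370654, Pow(D, -1)), Mul(324558, Pow(J, -1))), -91553), -1) = Pow(Add(Add(Mul(370654, Pow(Rational(13619717851, 35161088166), -1)), Mul(324558, Pow(Rational(-5935, 21096), -1))), -91553), -1) = Pow(Add(Add(Mul(370654, Rational(35161088166, 13619717851)), Mul(324558, Rational(-21096, 5935))), -91553), -1) = Pow(Add(Add(Rational(13032597973080564, 13619717851), Rational(-6846875568, 5935)), -91553), -1) = Pow(Add(Rational(-15904044426832217028, 80833025445685), -91553), -1) = Pow(Rational(-23304550405461015833, 80833025445685), -1) = Rational(-80833025445685, 23304550405461015833)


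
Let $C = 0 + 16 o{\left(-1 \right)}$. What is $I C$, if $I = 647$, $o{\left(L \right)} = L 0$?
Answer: $0$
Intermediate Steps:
$o{\left(L \right)} = 0$
$C = 0$ ($C = 0 + 16 \cdot 0 = 0 + 0 = 0$)
$I C = 647 \cdot 0 = 0$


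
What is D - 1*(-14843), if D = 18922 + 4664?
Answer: 38429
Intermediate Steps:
D = 23586
D - 1*(-14843) = 23586 - 1*(-14843) = 23586 + 14843 = 38429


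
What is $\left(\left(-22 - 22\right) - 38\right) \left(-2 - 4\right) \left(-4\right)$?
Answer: $-1968$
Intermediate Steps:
$\left(\left(-22 - 22\right) - 38\right) \left(-2 - 4\right) \left(-4\right) = \left(\left(-22 - 22\right) - 38\right) \left(\left(-6\right) \left(-4\right)\right) = \left(-44 - 38\right) 24 = \left(-82\right) 24 = -1968$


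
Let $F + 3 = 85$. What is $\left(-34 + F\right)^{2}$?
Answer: $2304$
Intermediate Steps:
$F = 82$ ($F = -3 + 85 = 82$)
$\left(-34 + F\right)^{2} = \left(-34 + 82\right)^{2} = 48^{2} = 2304$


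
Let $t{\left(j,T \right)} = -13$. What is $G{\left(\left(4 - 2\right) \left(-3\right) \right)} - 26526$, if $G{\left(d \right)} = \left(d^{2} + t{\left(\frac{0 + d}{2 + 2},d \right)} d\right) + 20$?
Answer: $-26392$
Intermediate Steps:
$G{\left(d \right)} = 20 + d^{2} - 13 d$ ($G{\left(d \right)} = \left(d^{2} - 13 d\right) + 20 = 20 + d^{2} - 13 d$)
$G{\left(\left(4 - 2\right) \left(-3\right) \right)} - 26526 = \left(20 + \left(\left(4 - 2\right) \left(-3\right)\right)^{2} - 13 \left(4 - 2\right) \left(-3\right)\right) - 26526 = \left(20 + \left(2 \left(-3\right)\right)^{2} - 13 \cdot 2 \left(-3\right)\right) - 26526 = \left(20 + \left(-6\right)^{2} - -78\right) - 26526 = \left(20 + 36 + 78\right) - 26526 = 134 - 26526 = -26392$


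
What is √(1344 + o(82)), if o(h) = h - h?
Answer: 8*√21 ≈ 36.661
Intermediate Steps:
o(h) = 0
√(1344 + o(82)) = √(1344 + 0) = √1344 = 8*√21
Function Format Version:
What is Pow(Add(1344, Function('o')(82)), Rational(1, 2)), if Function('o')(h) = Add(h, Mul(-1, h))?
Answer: Mul(8, Pow(21, Rational(1, 2))) ≈ 36.661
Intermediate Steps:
Function('o')(h) = 0
Pow(Add(1344, Function('o')(82)), Rational(1, 2)) = Pow(Add(1344, 0), Rational(1, 2)) = Pow(1344, Rational(1, 2)) = Mul(8, Pow(21, Rational(1, 2)))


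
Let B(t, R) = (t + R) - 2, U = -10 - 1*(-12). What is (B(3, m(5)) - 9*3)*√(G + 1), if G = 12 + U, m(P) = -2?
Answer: -28*√15 ≈ -108.44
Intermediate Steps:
U = 2 (U = -10 + 12 = 2)
B(t, R) = -2 + R + t (B(t, R) = (R + t) - 2 = -2 + R + t)
G = 14 (G = 12 + 2 = 14)
(B(3, m(5)) - 9*3)*√(G + 1) = ((-2 - 2 + 3) - 9*3)*√(14 + 1) = (-1 - 27)*√15 = -28*√15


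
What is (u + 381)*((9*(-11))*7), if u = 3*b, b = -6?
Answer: -251559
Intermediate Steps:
u = -18 (u = 3*(-6) = -18)
(u + 381)*((9*(-11))*7) = (-18 + 381)*((9*(-11))*7) = 363*(-99*7) = 363*(-693) = -251559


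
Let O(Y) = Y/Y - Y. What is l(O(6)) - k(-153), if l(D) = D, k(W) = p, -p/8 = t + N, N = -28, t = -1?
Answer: -237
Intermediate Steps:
p = 232 (p = -8*(-1 - 28) = -8*(-29) = 232)
k(W) = 232
O(Y) = 1 - Y
l(O(6)) - k(-153) = (1 - 1*6) - 1*232 = (1 - 6) - 232 = -5 - 232 = -237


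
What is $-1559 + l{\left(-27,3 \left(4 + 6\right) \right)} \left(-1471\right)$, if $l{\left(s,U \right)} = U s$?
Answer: $1189951$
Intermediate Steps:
$-1559 + l{\left(-27,3 \left(4 + 6\right) \right)} \left(-1471\right) = -1559 + 3 \left(4 + 6\right) \left(-27\right) \left(-1471\right) = -1559 + 3 \cdot 10 \left(-27\right) \left(-1471\right) = -1559 + 30 \left(-27\right) \left(-1471\right) = -1559 - -1191510 = -1559 + 1191510 = 1189951$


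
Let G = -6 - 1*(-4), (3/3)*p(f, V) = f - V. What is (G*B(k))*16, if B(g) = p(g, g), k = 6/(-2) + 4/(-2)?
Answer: 0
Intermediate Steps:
k = -5 (k = 6*(-½) + 4*(-½) = -3 - 2 = -5)
p(f, V) = f - V
G = -2 (G = -6 + 4 = -2)
B(g) = 0 (B(g) = g - g = 0)
(G*B(k))*16 = -2*0*16 = 0*16 = 0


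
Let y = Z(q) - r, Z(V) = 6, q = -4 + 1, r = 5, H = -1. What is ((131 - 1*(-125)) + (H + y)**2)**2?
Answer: 65536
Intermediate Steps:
q = -3
y = 1 (y = 6 - 1*5 = 6 - 5 = 1)
((131 - 1*(-125)) + (H + y)**2)**2 = ((131 - 1*(-125)) + (-1 + 1)**2)**2 = ((131 + 125) + 0**2)**2 = (256 + 0)**2 = 256**2 = 65536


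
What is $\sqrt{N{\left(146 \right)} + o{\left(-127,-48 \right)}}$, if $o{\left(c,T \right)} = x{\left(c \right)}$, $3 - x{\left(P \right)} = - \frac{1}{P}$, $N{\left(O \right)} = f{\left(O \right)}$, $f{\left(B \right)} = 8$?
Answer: $\frac{2 \sqrt{44323}}{127} \approx 3.3154$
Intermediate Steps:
$N{\left(O \right)} = 8$
$x{\left(P \right)} = 3 + \frac{1}{P}$ ($x{\left(P \right)} = 3 - - \frac{1}{P} = 3 + \frac{1}{P}$)
$o{\left(c,T \right)} = 3 + \frac{1}{c}$
$\sqrt{N{\left(146 \right)} + o{\left(-127,-48 \right)}} = \sqrt{8 + \left(3 + \frac{1}{-127}\right)} = \sqrt{8 + \left(3 - \frac{1}{127}\right)} = \sqrt{8 + \frac{380}{127}} = \sqrt{\frac{1396}{127}} = \frac{2 \sqrt{44323}}{127}$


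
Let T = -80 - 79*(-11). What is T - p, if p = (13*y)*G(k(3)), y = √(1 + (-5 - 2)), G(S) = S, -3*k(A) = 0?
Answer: 789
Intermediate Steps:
k(A) = 0 (k(A) = -⅓*0 = 0)
y = I*√6 (y = √(1 - 7) = √(-6) = I*√6 ≈ 2.4495*I)
p = 0 (p = (13*(I*√6))*0 = (13*I*√6)*0 = 0)
T = 789 (T = -80 + 869 = 789)
T - p = 789 - 1*0 = 789 + 0 = 789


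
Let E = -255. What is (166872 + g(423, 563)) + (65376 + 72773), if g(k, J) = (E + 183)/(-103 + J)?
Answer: 35077397/115 ≈ 3.0502e+5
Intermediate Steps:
g(k, J) = -72/(-103 + J) (g(k, J) = (-255 + 183)/(-103 + J) = -72/(-103 + J))
(166872 + g(423, 563)) + (65376 + 72773) = (166872 - 72/(-103 + 563)) + (65376 + 72773) = (166872 - 72/460) + 138149 = (166872 - 72*1/460) + 138149 = (166872 - 18/115) + 138149 = 19190262/115 + 138149 = 35077397/115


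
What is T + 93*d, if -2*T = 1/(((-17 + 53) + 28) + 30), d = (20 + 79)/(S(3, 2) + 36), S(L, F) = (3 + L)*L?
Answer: 32053/188 ≈ 170.49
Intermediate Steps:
S(L, F) = L*(3 + L)
d = 11/6 (d = (20 + 79)/(3*(3 + 3) + 36) = 99/(3*6 + 36) = 99/(18 + 36) = 99/54 = 99*(1/54) = 11/6 ≈ 1.8333)
T = -1/188 (T = -1/(2*(((-17 + 53) + 28) + 30)) = -1/(2*((36 + 28) + 30)) = -1/(2*(64 + 30)) = -½/94 = -½*1/94 = -1/188 ≈ -0.0053191)
T + 93*d = -1/188 + 93*(11/6) = -1/188 + 341/2 = 32053/188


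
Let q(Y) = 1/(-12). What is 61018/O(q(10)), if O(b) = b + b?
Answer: -366108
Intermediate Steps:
q(Y) = -1/12
O(b) = 2*b
61018/O(q(10)) = 61018/((2*(-1/12))) = 61018/(-⅙) = 61018*(-6) = -366108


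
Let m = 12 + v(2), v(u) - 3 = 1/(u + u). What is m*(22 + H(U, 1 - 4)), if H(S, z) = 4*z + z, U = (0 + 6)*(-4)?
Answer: 427/4 ≈ 106.75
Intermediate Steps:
v(u) = 3 + 1/(2*u) (v(u) = 3 + 1/(u + u) = 3 + 1/(2*u))
m = 61/4 (m = 12 + (3 + (½)/2) = 12 + (3 + (½)*(½)) = 12 + (3 + ¼) = 12 + 13/4 = 61/4 ≈ 15.250)
U = -24 (U = 6*(-4) = -24)
H(S, z) = 5*z
m*(22 + H(U, 1 - 4)) = 61*(22 + 5*(1 - 4))/4 = 61*(22 + 5*(-3))/4 = 61*(22 - 15)/4 = (61/4)*7 = 427/4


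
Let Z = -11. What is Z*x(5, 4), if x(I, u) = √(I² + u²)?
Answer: -11*√41 ≈ -70.434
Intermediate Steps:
Z*x(5, 4) = -11*√(5² + 4²) = -11*√(25 + 16) = -11*√41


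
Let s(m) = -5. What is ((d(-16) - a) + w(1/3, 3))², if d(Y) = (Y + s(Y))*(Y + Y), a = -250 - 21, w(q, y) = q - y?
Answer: 7958041/9 ≈ 8.8423e+5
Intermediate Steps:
a = -271
d(Y) = 2*Y*(-5 + Y) (d(Y) = (Y - 5)*(Y + Y) = (-5 + Y)*(2*Y) = 2*Y*(-5 + Y))
((d(-16) - a) + w(1/3, 3))² = ((2*(-16)*(-5 - 16) - 1*(-271)) + (1/3 - 1*3))² = ((2*(-16)*(-21) + 271) + (⅓ - 3))² = ((672 + 271) - 8/3)² = (943 - 8/3)² = (2821/3)² = 7958041/9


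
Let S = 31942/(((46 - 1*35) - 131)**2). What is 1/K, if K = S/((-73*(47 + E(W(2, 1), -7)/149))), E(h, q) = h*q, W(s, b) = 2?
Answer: -3673418400/2379679 ≈ -1543.7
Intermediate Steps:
S = 15971/7200 (S = 31942/(((46 - 35) - 131)**2) = 31942/((11 - 131)**2) = 31942/((-120)**2) = 31942/14400 = 31942*(1/14400) = 15971/7200 ≈ 2.2182)
K = -2379679/3673418400 (K = 15971/(7200*((-73*(47 + (2*(-7))/149)))) = 15971/(7200*((-73*(47 - 14*1/149)))) = 15971/(7200*((-73*(47 - 14/149)))) = 15971/(7200*((-73*6989/149))) = 15971/(7200*(-510197/149)) = (15971/7200)*(-149/510197) = -2379679/3673418400 ≈ -0.00064781)
1/K = 1/(-2379679/3673418400) = -3673418400/2379679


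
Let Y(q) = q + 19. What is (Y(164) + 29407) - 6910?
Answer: 22680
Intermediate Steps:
Y(q) = 19 + q
(Y(164) + 29407) - 6910 = ((19 + 164) + 29407) - 6910 = (183 + 29407) - 6910 = 29590 - 6910 = 22680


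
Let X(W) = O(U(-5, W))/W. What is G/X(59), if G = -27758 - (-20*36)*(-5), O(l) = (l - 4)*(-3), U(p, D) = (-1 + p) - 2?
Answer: -925061/18 ≈ -51392.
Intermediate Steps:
U(p, D) = -3 + p
O(l) = 12 - 3*l (O(l) = (-4 + l)*(-3) = 12 - 3*l)
X(W) = 36/W (X(W) = (12 - 3*(-3 - 5))/W = (12 - 3*(-8))/W = (12 + 24)/W = 36/W)
G = -31358 (G = -27758 - (-720)*(-5) = -27758 - 1*3600 = -27758 - 3600 = -31358)
G/X(59) = -31358/(36/59) = -31358/(36*(1/59)) = -31358/36/59 = -31358*59/36 = -925061/18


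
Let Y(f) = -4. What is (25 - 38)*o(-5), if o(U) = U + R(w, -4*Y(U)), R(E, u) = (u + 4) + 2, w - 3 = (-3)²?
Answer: -221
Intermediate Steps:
w = 12 (w = 3 + (-3)² = 3 + 9 = 12)
R(E, u) = 6 + u (R(E, u) = (4 + u) + 2 = 6 + u)
o(U) = 22 + U (o(U) = U + (6 - 4*(-4)) = U + (6 + 16) = U + 22 = 22 + U)
(25 - 38)*o(-5) = (25 - 38)*(22 - 5) = -13*17 = -221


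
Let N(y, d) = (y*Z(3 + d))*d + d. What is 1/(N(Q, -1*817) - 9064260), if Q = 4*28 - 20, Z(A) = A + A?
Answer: 1/113301915 ≈ 8.8260e-9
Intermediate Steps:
Z(A) = 2*A
Q = 92 (Q = 112 - 20 = 92)
N(y, d) = d + d*y*(6 + 2*d) (N(y, d) = (y*(2*(3 + d)))*d + d = (y*(6 + 2*d))*d + d = d*y*(6 + 2*d) + d = d + d*y*(6 + 2*d))
1/(N(Q, -1*817) - 9064260) = 1/((-1*817)*(1 + 2*92*(3 - 1*817)) - 9064260) = 1/(-817*(1 + 2*92*(3 - 817)) - 9064260) = 1/(-817*(1 + 2*92*(-814)) - 9064260) = 1/(-817*(1 - 149776) - 9064260) = 1/(-817*(-149775) - 9064260) = 1/(122366175 - 9064260) = 1/113301915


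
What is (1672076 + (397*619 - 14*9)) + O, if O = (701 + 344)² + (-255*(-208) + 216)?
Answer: 3062974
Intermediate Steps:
O = 1145281 (O = 1045² + (53040 + 216) = 1092025 + 53256 = 1145281)
(1672076 + (397*619 - 14*9)) + O = (1672076 + (397*619 - 14*9)) + 1145281 = (1672076 + (245743 - 126)) + 1145281 = (1672076 + 245617) + 1145281 = 1917693 + 1145281 = 3062974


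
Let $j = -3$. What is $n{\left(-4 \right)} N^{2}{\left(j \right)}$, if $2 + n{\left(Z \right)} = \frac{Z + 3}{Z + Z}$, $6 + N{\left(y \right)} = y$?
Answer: $- \frac{1215}{8} \approx -151.88$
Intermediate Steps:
$N{\left(y \right)} = -6 + y$
$n{\left(Z \right)} = -2 + \frac{3 + Z}{2 Z}$ ($n{\left(Z \right)} = -2 + \frac{Z + 3}{Z + Z} = -2 + \frac{3 + Z}{2 Z}$)
$n{\left(-4 \right)} N^{2}{\left(j \right)} = \frac{3 \left(1 - -4\right)}{2 \left(-4\right)} \left(-6 - 3\right)^{2} = \frac{3}{2} \left(- \frac{1}{4}\right) \left(1 + 4\right) \left(-9\right)^{2} = \frac{3}{2} \left(- \frac{1}{4}\right) 5 \cdot 81 = \left(- \frac{15}{8}\right) 81 = - \frac{1215}{8}$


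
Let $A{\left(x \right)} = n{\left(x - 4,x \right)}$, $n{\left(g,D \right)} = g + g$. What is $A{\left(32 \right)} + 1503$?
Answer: $1559$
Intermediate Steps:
$n{\left(g,D \right)} = 2 g$
$A{\left(x \right)} = -8 + 2 x$ ($A{\left(x \right)} = 2 \left(x - 4\right) = 2 \left(-4 + x\right) = -8 + 2 x$)
$A{\left(32 \right)} + 1503 = \left(-8 + 2 \cdot 32\right) + 1503 = \left(-8 + 64\right) + 1503 = 56 + 1503 = 1559$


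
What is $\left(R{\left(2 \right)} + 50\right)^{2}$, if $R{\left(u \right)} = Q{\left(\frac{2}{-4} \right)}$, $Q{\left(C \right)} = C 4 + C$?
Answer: $\frac{9025}{4} \approx 2256.3$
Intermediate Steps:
$Q{\left(C \right)} = 5 C$ ($Q{\left(C \right)} = 4 C + C = 5 C$)
$R{\left(u \right)} = - \frac{5}{2}$ ($R{\left(u \right)} = 5 \frac{2}{-4} = 5 \cdot 2 \left(- \frac{1}{4}\right) = 5 \left(- \frac{1}{2}\right) = - \frac{5}{2}$)
$\left(R{\left(2 \right)} + 50\right)^{2} = \left(- \frac{5}{2} + 50\right)^{2} = \left(\frac{95}{2}\right)^{2} = \frac{9025}{4}$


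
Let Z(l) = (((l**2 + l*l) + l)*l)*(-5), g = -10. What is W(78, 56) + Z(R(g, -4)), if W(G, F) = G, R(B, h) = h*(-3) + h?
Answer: -5362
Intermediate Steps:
R(B, h) = -2*h (R(B, h) = -3*h + h = -2*h)
Z(l) = -5*l*(l + 2*l**2) (Z(l) = (((l**2 + l**2) + l)*l)*(-5) = ((2*l**2 + l)*l)*(-5) = ((l + 2*l**2)*l)*(-5) = (l*(l + 2*l**2))*(-5) = -5*l*(l + 2*l**2))
W(78, 56) + Z(R(g, -4)) = 78 + (-2*(-4))**2*(-5 - (-20)*(-4)) = 78 + 8**2*(-5 - 10*8) = 78 + 64*(-5 - 80) = 78 + 64*(-85) = 78 - 5440 = -5362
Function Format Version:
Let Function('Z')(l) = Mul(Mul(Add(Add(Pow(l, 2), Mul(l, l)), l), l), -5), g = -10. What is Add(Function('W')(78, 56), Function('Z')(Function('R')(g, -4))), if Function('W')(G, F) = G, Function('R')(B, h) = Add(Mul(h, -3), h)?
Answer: -5362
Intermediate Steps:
Function('R')(B, h) = Mul(-2, h) (Function('R')(B, h) = Add(Mul(-3, h), h) = Mul(-2, h))
Function('Z')(l) = Mul(-5, l, Add(l, Mul(2, Pow(l, 2)))) (Function('Z')(l) = Mul(Mul(Add(Add(Pow(l, 2), Pow(l, 2)), l), l), -5) = Mul(Mul(Add(Mul(2, Pow(l, 2)), l), l), -5) = Mul(Mul(Add(l, Mul(2, Pow(l, 2))), l), -5) = Mul(Mul(l, Add(l, Mul(2, Pow(l, 2)))), -5) = Mul(-5, l, Add(l, Mul(2, Pow(l, 2)))))
Add(Function('W')(78, 56), Function('Z')(Function('R')(g, -4))) = Add(78, Mul(Pow(Mul(-2, -4), 2), Add(-5, Mul(-10, Mul(-2, -4))))) = Add(78, Mul(Pow(8, 2), Add(-5, Mul(-10, 8)))) = Add(78, Mul(64, Add(-5, -80))) = Add(78, Mul(64, -85)) = Add(78, -5440) = -5362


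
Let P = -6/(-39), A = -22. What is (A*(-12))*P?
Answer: 528/13 ≈ 40.615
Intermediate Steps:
P = 2/13 (P = -6*(-1/39) = 2/13 ≈ 0.15385)
(A*(-12))*P = -22*(-12)*(2/13) = 264*(2/13) = 528/13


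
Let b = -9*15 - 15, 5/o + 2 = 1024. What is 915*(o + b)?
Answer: -140264925/1022 ≈ -1.3725e+5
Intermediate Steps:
o = 5/1022 (o = 5/(-2 + 1024) = 5/1022 ≈ 0.0048924)
b = -150 (b = -135 - 15 = -150)
915*(o + b) = 915*(5/1022 - 150) = 915*(-153295/1022) = -140264925/1022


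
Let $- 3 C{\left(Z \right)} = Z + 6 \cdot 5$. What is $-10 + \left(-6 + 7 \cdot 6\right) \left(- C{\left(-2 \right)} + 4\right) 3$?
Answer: $1430$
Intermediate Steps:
$C{\left(Z \right)} = -10 - \frac{Z}{3}$ ($C{\left(Z \right)} = - \frac{Z + 6 \cdot 5}{3} = - \frac{Z + 30}{3} = - \frac{30 + Z}{3} = -10 - \frac{Z}{3}$)
$-10 + \left(-6 + 7 \cdot 6\right) \left(- C{\left(-2 \right)} + 4\right) 3 = -10 + \left(-6 + 7 \cdot 6\right) \left(- (-10 - - \frac{2}{3}) + 4\right) 3 = -10 + \left(-6 + 42\right) \left(- (-10 + \frac{2}{3}) + 4\right) 3 = -10 + 36 \left(\left(-1\right) \left(- \frac{28}{3}\right) + 4\right) 3 = -10 + 36 \left(\frac{28}{3} + 4\right) 3 = -10 + 36 \cdot \frac{40}{3} \cdot 3 = -10 + 36 \cdot 40 = -10 + 1440 = 1430$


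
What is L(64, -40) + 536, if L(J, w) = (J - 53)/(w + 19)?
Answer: 11245/21 ≈ 535.48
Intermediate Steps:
L(J, w) = (-53 + J)/(19 + w)
L(64, -40) + 536 = (-53 + 64)/(19 - 40) + 536 = 11/(-21) + 536 = -1/21*11 + 536 = -11/21 + 536 = 11245/21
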